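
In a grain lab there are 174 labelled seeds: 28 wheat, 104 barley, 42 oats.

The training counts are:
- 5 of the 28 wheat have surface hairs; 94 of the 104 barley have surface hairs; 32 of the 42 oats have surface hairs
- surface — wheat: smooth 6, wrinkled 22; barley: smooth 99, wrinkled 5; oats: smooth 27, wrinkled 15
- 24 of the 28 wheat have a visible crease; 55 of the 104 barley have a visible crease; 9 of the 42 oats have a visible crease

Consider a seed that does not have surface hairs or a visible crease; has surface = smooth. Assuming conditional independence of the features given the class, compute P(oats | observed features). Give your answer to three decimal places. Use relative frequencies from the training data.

wheat: (28/174) × (23/28) × (6/28) × (4/28) ≈ 0.00404645
barley: (104/174) × (10/104) × (99/104) × (49/104) ≈ 0.025776
oats: (42/174) × (10/42) × (27/42) × (33/42) ≈ 0.0290289
P(oats | x) = 0.0290289 / 0.05885135 ≈ 0.493

0.493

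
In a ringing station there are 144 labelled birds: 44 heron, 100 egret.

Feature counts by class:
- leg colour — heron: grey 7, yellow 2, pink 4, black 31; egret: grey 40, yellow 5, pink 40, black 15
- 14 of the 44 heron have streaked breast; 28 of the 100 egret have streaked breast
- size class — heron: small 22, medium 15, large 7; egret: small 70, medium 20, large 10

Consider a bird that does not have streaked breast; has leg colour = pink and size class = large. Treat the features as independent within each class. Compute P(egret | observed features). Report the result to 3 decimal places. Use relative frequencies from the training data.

heron: (44/144) × (4/44) × (30/44) × (7/44) ≈ 0.00301309
egret: (100/144) × (40/100) × (72/100) × (10/100) = 0.02
P(egret | x) = 0.02 / 0.02301309 ≈ 0.869

0.869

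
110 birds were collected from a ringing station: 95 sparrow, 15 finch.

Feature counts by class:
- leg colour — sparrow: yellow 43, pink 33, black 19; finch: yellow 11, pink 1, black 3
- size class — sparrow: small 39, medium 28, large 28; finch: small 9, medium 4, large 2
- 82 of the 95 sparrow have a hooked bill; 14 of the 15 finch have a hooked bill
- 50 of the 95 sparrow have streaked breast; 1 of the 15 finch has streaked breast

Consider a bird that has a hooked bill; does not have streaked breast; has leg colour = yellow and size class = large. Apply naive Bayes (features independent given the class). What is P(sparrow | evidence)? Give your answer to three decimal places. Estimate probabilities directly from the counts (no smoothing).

0.802

sparrow: (95/110) × (43/95) × (28/95) × (82/95) × (45/95) ≈ 0.0471074
finch: (15/110) × (11/15) × (2/15) × (14/15) × (14/15) ≈ 0.0116148
P(sparrow | x) = 0.0471074 / 0.0587222 ≈ 0.802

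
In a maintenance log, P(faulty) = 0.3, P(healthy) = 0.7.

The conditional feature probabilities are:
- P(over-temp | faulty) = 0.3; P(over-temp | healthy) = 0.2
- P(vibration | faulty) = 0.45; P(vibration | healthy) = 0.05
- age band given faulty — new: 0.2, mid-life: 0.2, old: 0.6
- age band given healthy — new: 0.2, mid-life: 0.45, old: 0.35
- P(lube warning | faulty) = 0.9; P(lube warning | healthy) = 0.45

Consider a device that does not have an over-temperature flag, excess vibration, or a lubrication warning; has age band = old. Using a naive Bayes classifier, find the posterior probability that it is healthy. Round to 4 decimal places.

0.9366

faulty: 0.3 × (1−0.3) × (1−0.45) × 0.6 × (1−0.9) = 0.00693
healthy: 0.7 × (1−0.2) × (1−0.05) × 0.35 × (1−0.45) = 0.10241
P(healthy | x) = 0.10241 / 0.10934 ≈ 0.9366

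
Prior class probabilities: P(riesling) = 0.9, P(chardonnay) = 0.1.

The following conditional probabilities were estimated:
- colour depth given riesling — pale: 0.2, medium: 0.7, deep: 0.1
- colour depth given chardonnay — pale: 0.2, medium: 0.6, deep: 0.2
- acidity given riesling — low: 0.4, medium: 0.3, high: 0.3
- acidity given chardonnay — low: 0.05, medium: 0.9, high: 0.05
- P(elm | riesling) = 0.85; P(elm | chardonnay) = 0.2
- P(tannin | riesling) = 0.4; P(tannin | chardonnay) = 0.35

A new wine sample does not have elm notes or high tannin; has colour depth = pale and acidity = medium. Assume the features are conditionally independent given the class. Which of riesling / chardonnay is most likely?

chardonnay

riesling: 0.9 × 0.2 × 0.3 × (1−0.85) × (1−0.4) = 0.00486
chardonnay: 0.1 × 0.2 × 0.9 × (1−0.2) × (1−0.35) = 0.00936
Highest score → chardonnay.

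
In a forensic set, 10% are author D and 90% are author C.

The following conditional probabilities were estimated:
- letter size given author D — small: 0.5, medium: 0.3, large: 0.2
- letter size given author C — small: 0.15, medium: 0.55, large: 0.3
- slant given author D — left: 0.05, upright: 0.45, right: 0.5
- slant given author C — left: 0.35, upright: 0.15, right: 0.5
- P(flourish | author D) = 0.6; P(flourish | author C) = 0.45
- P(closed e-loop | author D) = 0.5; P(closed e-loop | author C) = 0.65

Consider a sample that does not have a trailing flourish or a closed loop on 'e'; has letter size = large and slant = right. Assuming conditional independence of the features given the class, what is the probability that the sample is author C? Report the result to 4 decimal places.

author D: 0.1 × 0.2 × 0.5 × (1−0.6) × (1−0.5) = 0.002
author C: 0.9 × 0.3 × 0.5 × (1−0.45) × (1−0.65) = 0.0259875
P(author C | x) = 0.0259875 / 0.0279875 ≈ 0.9285

0.9285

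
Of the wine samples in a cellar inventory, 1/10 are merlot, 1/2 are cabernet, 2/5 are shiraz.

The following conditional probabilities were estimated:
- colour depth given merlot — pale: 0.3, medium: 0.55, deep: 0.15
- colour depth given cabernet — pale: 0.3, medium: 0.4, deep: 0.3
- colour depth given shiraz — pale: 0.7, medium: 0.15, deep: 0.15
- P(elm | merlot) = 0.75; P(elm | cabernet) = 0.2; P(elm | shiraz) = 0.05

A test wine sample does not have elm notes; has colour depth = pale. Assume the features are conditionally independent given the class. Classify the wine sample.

shiraz

merlot: 0.1 × 0.3 × (1−0.75) = 0.0075
cabernet: 0.5 × 0.3 × (1−0.2) = 0.12
shiraz: 0.4 × 0.7 × (1−0.05) = 0.266
Highest score → shiraz.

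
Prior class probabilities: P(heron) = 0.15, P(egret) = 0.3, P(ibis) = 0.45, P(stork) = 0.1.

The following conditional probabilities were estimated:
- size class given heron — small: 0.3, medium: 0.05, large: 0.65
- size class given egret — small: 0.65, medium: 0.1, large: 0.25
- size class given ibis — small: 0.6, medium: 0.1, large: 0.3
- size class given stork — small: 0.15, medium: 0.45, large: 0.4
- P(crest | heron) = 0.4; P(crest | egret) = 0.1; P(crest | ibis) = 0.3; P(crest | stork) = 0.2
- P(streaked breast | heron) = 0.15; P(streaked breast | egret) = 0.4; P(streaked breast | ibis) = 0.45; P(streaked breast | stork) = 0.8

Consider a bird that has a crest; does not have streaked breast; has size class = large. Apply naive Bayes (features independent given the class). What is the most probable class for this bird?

heron

heron: 0.15 × 0.65 × 0.4 × (1−0.15) = 0.03315
egret: 0.3 × 0.25 × 0.1 × (1−0.4) = 0.0045
ibis: 0.45 × 0.3 × 0.3 × (1−0.45) = 0.022275
stork: 0.1 × 0.4 × 0.2 × (1−0.8) = 0.0016
Highest score → heron.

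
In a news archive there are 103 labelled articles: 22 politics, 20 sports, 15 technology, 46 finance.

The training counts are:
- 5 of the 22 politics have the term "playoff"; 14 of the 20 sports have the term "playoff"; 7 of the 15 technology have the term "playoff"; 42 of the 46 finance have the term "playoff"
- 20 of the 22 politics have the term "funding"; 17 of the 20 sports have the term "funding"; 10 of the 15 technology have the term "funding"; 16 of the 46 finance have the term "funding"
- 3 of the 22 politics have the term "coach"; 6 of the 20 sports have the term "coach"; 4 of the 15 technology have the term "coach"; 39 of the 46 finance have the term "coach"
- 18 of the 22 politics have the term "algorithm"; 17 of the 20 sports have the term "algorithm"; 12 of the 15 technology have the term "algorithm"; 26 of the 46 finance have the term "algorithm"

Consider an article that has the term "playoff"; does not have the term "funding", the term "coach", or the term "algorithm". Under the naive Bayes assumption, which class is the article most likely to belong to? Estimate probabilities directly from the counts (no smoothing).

politics: (22/103) × (5/22) × (2/22) × (19/22) × (4/22) ≈ 0.00069296
sports: (20/103) × (14/20) × (3/20) × (14/20) × (3/20) ≈ 0.00214078
technology: (15/103) × (7/15) × (5/15) × (11/15) × (3/15) ≈ 0.00332255
finance: (46/103) × (42/46) × (30/46) × (7/46) × (20/46) ≈ 0.0175949
Highest score → finance.

finance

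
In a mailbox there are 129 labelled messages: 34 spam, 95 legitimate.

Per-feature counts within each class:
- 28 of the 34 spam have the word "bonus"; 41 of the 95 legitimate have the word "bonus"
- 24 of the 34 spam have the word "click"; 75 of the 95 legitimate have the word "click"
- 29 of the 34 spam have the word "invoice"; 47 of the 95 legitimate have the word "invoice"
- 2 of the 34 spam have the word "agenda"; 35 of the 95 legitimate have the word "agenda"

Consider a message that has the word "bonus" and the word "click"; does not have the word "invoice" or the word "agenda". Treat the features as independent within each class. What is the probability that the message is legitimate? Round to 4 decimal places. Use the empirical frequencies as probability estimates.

spam: (34/129) × (28/34) × (24/34) × (5/34) × (32/34) ≈ 0.0212062
legitimate: (95/129) × (41/95) × (75/95) × (48/95) × (60/95) ≈ 0.0800713
P(legitimate | x) = 0.0800713 / 0.1012775 ≈ 0.7906

0.7906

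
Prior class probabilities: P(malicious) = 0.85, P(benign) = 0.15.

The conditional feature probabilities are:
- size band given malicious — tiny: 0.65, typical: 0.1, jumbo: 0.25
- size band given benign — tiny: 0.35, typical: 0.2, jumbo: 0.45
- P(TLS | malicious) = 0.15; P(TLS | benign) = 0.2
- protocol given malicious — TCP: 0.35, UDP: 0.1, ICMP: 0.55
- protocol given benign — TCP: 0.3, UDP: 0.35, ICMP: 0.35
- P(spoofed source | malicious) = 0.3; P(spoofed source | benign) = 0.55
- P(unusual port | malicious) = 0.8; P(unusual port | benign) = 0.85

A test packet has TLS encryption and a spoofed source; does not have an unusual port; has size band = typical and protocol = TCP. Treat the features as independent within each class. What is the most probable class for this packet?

malicious: 0.85 × 0.1 × 0.15 × 0.35 × 0.3 × (1−0.8) = 0.00026775
benign: 0.15 × 0.2 × 0.2 × 0.3 × 0.55 × (1−0.85) = 0.0001485
Highest score → malicious.

malicious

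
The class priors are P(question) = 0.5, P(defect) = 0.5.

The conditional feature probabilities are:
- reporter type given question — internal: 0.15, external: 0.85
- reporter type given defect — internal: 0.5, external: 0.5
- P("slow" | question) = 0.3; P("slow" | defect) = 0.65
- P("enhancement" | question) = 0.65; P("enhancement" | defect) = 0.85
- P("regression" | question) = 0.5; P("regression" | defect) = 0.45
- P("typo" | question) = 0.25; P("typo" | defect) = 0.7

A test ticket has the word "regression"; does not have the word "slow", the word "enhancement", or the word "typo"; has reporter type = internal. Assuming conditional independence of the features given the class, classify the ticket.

question: 0.5 × 0.15 × (1−0.3) × (1−0.65) × 0.5 × (1−0.25) = 0.006890625
defect: 0.5 × 0.5 × (1−0.65) × (1−0.85) × 0.45 × (1−0.7) = 0.001771875
Highest score → question.

question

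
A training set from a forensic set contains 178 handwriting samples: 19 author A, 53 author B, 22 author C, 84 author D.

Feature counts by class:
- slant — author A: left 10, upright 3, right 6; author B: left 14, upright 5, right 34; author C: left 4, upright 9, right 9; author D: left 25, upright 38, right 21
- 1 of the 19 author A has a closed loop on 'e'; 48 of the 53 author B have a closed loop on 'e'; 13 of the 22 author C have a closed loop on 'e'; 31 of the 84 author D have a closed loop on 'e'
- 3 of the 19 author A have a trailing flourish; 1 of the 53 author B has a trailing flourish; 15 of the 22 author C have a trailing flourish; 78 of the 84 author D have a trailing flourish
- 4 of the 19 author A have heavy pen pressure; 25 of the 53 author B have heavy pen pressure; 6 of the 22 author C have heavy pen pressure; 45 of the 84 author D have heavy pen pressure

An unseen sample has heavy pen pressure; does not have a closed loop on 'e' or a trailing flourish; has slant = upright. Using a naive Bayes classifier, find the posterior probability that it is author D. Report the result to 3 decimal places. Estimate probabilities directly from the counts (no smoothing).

0.468

author A: (19/178) × (3/19) × (18/19) × (16/19) × (4/19) ≈ 0.00283069
author B: (53/178) × (5/53) × (5/53) × (52/53) × (25/53) ≈ 0.00122641
author C: (22/178) × (9/22) × (9/22) × (7/22) × (6/22) ≈ 0.00179492
author D: (84/178) × (38/84) × (53/84) × (6/84) × (45/84) ≈ 0.00515425
P(author D | x) = 0.00515425 / 0.01100627 ≈ 0.468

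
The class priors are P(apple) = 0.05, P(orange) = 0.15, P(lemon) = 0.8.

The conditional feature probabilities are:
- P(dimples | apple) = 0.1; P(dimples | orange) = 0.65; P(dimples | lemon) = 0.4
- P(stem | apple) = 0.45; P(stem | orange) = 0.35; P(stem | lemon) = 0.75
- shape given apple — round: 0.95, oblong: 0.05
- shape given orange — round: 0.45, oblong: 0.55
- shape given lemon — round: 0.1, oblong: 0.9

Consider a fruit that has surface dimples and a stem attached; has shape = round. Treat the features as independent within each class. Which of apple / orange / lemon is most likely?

apple: 0.05 × 0.1 × 0.45 × 0.95 = 0.0021375
orange: 0.15 × 0.65 × 0.35 × 0.45 = 0.01535625
lemon: 0.8 × 0.4 × 0.75 × 0.1 = 0.024
Highest score → lemon.

lemon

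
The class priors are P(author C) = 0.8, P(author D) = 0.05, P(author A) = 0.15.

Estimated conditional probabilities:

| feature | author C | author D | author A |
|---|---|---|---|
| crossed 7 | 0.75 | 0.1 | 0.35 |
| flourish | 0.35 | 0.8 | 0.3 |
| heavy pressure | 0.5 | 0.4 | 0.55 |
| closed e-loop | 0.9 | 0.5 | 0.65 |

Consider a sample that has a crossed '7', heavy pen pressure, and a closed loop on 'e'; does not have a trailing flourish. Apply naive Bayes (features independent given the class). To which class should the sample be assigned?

author C

author C: 0.8 × 0.75 × (1−0.35) × 0.5 × 0.9 = 0.1755
author D: 0.05 × 0.1 × (1−0.8) × 0.4 × 0.5 = 0.0002
author A: 0.15 × 0.35 × (1−0.3) × 0.55 × 0.65 = 0.013138125
Highest score → author C.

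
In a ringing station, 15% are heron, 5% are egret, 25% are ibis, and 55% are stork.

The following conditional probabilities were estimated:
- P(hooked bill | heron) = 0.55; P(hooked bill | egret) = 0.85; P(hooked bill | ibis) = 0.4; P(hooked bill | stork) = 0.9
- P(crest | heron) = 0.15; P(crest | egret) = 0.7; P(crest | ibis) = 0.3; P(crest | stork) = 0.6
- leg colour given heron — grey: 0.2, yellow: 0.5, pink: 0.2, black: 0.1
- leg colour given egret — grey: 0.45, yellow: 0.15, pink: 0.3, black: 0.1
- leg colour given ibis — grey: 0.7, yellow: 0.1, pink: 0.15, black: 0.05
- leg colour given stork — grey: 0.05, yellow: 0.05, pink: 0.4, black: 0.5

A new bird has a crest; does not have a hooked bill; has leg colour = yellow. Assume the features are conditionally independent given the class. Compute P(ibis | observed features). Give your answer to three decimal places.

heron: 0.15 × (1−0.55) × 0.15 × 0.5 = 0.0050625
egret: 0.05 × (1−0.85) × 0.7 × 0.15 = 0.0007875
ibis: 0.25 × (1−0.4) × 0.3 × 0.1 = 0.0045
stork: 0.55 × (1−0.9) × 0.6 × 0.05 = 0.00165
P(ibis | x) = 0.0045 / 0.012 ≈ 0.375

0.375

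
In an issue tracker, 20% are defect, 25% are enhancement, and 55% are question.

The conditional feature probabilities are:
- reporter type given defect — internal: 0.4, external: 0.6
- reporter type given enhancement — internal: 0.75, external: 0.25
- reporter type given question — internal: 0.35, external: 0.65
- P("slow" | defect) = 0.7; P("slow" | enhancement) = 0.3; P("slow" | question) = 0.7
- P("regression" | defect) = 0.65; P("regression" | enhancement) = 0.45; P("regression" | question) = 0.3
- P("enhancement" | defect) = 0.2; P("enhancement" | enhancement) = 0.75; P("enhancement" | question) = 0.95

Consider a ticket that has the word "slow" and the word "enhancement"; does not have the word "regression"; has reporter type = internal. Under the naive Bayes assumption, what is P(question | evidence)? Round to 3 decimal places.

defect: 0.2 × 0.4 × 0.7 × (1−0.65) × 0.2 = 0.00392
enhancement: 0.25 × 0.75 × 0.3 × (1−0.45) × 0.75 = 0.023203125
question: 0.55 × 0.35 × 0.7 × (1−0.3) × 0.95 = 0.08960875
P(question | x) = 0.08960875 / 0.116731875 ≈ 0.768

0.768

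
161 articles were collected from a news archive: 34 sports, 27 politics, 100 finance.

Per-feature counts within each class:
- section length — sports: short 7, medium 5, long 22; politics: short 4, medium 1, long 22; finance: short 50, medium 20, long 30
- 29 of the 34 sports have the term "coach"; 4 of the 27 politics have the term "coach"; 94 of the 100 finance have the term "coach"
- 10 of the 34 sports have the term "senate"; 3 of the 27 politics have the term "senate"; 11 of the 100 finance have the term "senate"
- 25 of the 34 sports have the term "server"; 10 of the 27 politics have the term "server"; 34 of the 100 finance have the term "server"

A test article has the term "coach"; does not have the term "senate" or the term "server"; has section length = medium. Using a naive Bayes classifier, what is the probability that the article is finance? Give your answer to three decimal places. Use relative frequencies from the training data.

0.926

sports: (34/161) × (5/34) × (29/34) × (24/34) × (9/34) ≈ 0.00494947
politics: (27/161) × (1/27) × (4/27) × (24/27) × (17/27) ≈ 0.000514995
finance: (100/161) × (20/100) × (94/100) × (89/100) × (66/100) ≈ 0.0685908
P(finance | x) = 0.0685908 / 0.074055265 ≈ 0.926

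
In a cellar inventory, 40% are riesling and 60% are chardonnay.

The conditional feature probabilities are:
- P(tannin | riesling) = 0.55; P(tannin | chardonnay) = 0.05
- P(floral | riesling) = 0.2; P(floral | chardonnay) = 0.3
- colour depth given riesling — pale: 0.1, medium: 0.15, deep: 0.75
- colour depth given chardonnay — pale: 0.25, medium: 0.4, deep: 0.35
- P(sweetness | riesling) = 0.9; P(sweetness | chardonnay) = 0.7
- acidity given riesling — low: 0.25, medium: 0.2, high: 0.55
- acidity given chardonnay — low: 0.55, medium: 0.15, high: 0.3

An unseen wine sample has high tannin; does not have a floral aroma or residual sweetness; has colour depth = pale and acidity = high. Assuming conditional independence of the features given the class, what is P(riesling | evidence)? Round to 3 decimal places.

riesling: 0.4 × 0.55 × (1−0.2) × 0.1 × (1−0.9) × 0.55 = 0.000968
chardonnay: 0.6 × 0.05 × (1−0.3) × 0.25 × (1−0.7) × 0.3 = 0.0004725
P(riesling | x) = 0.000968 / 0.0014405 ≈ 0.672

0.672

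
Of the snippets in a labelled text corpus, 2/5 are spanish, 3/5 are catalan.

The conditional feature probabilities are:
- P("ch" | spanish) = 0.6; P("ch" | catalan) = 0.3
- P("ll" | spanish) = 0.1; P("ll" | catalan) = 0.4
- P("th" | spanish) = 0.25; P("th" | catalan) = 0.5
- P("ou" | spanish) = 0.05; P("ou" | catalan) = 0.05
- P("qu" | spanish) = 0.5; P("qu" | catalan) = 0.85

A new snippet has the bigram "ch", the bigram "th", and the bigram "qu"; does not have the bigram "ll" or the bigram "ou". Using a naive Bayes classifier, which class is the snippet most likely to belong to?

catalan

spanish: 0.4 × 0.6 × (1−0.1) × 0.25 × (1−0.05) × 0.5 = 0.02565
catalan: 0.6 × 0.3 × (1−0.4) × 0.5 × (1−0.05) × 0.85 = 0.043605
Highest score → catalan.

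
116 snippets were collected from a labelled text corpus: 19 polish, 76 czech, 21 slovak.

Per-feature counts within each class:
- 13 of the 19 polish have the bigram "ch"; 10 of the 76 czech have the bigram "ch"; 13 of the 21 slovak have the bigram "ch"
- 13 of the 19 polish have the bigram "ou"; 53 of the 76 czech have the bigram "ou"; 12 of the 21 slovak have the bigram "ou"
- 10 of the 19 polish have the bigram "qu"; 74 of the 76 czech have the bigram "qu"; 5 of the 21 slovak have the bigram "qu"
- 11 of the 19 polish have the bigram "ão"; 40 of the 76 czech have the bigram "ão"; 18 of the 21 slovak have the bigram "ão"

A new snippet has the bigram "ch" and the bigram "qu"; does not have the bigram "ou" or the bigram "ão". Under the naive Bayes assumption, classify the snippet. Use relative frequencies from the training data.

polish: (19/116) × (13/19) × (6/19) × (10/19) × (8/19) ≈ 0.0078427
czech: (76/116) × (10/76) × (23/76) × (74/76) × (36/76) ≈ 0.0120327
slovak: (21/116) × (13/21) × (9/21) × (5/21) × (3/21) ≈ 0.00163366
Highest score → czech.

czech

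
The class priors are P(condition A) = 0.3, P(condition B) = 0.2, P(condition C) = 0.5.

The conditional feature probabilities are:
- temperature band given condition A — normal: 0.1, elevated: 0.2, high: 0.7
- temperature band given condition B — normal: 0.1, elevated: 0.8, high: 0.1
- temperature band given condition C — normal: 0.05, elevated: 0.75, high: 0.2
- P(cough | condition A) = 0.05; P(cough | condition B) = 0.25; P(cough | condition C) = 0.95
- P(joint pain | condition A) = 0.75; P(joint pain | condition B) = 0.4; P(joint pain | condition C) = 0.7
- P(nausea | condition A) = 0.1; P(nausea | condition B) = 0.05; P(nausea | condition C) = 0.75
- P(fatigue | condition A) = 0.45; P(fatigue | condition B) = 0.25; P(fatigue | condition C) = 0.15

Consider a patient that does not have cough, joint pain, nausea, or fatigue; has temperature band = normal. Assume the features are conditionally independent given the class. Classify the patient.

condition B

condition A: 0.3 × 0.1 × (1−0.05) × (1−0.75) × (1−0.1) × (1−0.45) = 0.003526875
condition B: 0.2 × 0.1 × (1−0.25) × (1−0.4) × (1−0.05) × (1−0.25) = 0.0064125
condition C: 0.5 × 0.05 × (1−0.95) × (1−0.7) × (1−0.75) × (1−0.15) = 0.0000796875
Highest score → condition B.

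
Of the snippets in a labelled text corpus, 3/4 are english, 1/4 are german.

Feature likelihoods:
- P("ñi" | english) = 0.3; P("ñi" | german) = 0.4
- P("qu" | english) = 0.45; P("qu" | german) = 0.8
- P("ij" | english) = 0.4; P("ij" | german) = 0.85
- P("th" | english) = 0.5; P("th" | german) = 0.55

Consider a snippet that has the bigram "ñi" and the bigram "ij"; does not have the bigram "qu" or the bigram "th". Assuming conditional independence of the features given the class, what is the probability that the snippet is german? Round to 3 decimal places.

english: 0.75 × 0.3 × (1−0.45) × 0.4 × (1−0.5) = 0.02475
german: 0.25 × 0.4 × (1−0.8) × 0.85 × (1−0.55) = 0.00765
P(german | x) = 0.00765 / 0.0324 ≈ 0.236

0.236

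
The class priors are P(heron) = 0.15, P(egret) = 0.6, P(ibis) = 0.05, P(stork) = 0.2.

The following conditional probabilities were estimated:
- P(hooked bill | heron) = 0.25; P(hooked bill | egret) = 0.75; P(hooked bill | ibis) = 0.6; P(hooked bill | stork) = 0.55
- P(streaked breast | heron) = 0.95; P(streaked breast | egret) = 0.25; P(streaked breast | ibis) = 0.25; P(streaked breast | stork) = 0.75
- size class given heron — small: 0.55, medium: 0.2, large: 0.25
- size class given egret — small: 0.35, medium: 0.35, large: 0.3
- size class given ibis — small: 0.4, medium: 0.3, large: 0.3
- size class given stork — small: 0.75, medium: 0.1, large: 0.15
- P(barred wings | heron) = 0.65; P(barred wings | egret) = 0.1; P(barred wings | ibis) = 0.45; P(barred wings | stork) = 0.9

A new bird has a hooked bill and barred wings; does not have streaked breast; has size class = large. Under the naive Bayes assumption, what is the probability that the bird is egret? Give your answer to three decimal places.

heron: 0.15 × 0.25 × (1−0.95) × 0.25 × 0.65 = 0.0003046875
egret: 0.6 × 0.75 × (1−0.25) × 0.3 × 0.1 = 0.010125
ibis: 0.05 × 0.6 × (1−0.25) × 0.3 × 0.45 = 0.0030375
stork: 0.2 × 0.55 × (1−0.75) × 0.15 × 0.9 = 0.0037125
P(egret | x) = 0.010125 / 0.0171796875 ≈ 0.589

0.589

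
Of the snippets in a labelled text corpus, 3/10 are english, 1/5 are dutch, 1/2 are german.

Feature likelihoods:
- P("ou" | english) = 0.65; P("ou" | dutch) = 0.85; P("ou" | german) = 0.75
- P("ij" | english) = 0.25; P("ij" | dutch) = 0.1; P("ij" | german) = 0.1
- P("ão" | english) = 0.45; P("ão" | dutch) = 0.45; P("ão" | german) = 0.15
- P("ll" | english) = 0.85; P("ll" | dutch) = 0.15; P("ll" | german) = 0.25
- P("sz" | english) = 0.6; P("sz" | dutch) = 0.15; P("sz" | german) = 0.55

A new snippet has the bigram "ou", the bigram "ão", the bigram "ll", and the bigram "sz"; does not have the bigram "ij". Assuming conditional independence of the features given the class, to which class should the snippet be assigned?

english: 0.3 × 0.65 × (1−0.25) × 0.45 × 0.85 × 0.6 = 0.033564375
dutch: 0.2 × 0.85 × (1−0.1) × 0.45 × 0.15 × 0.15 = 0.001549125
german: 0.5 × 0.75 × (1−0.1) × 0.15 × 0.25 × 0.55 = 0.0069609375
Highest score → english.

english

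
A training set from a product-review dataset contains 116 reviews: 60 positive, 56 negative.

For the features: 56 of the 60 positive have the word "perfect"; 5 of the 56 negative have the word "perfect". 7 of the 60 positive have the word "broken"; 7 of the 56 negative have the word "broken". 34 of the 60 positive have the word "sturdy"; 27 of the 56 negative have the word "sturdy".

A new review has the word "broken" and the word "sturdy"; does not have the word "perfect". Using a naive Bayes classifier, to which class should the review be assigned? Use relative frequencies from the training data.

negative

positive: (60/116) × (4/60) × (7/60) × (34/60) ≈ 0.00227969
negative: (56/116) × (51/56) × (7/56) × (27/56) ≈ 0.0264971
Highest score → negative.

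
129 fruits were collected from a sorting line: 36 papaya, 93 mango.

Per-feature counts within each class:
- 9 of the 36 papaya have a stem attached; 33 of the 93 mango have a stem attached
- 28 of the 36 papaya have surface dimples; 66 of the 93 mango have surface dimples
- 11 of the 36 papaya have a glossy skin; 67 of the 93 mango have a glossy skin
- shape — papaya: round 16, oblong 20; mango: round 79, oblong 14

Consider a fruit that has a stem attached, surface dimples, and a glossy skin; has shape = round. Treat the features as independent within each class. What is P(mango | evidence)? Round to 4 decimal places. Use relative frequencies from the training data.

papaya: (36/129) × (9/36) × (28/36) × (11/36) × (16/36) ≈ 0.00736913
mango: (93/129) × (33/93) × (66/93) × (67/93) × (79/93) ≈ 0.111102
P(mango | x) = 0.111102 / 0.11847113 ≈ 0.9378

0.9378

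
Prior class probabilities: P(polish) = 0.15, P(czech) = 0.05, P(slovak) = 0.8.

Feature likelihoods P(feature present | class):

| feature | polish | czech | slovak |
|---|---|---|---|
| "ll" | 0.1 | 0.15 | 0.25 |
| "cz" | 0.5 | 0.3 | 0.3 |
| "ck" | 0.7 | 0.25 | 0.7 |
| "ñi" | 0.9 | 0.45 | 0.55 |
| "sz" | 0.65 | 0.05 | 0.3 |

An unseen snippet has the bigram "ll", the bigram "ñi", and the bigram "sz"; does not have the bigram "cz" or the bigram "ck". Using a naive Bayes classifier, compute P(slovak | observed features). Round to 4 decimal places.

0.8314

polish: 0.15 × 0.1 × (1−0.5) × (1−0.7) × 0.9 × 0.65 = 0.00131625
czech: 0.05 × 0.15 × (1−0.3) × (1−0.25) × 0.45 × 0.05 = 0.00008859375
slovak: 0.8 × 0.25 × (1−0.3) × (1−0.7) × 0.55 × 0.3 = 0.00693
P(slovak | x) = 0.00693 / 0.00833484375 ≈ 0.8314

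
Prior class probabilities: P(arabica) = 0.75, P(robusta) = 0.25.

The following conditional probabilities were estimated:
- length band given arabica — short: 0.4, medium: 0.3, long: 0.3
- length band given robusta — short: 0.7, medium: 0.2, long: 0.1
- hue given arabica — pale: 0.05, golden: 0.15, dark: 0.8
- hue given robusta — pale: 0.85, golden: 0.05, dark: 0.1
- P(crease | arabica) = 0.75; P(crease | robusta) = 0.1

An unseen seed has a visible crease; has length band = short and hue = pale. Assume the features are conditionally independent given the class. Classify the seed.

arabica: 0.75 × 0.4 × 0.05 × 0.75 = 0.01125
robusta: 0.25 × 0.7 × 0.85 × 0.1 = 0.014875
Highest score → robusta.

robusta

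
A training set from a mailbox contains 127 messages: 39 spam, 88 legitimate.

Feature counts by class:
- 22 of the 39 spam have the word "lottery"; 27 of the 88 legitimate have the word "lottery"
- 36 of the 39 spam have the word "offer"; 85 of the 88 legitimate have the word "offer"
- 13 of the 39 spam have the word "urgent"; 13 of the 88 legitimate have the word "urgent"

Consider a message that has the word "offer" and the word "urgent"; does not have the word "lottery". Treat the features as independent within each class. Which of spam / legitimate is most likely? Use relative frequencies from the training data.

legitimate

spam: (39/127) × (17/39) × (36/39) × (13/39) ≈ 0.0411872
legitimate: (88/127) × (61/88) × (85/88) × (13/88) ≈ 0.0685367
Highest score → legitimate.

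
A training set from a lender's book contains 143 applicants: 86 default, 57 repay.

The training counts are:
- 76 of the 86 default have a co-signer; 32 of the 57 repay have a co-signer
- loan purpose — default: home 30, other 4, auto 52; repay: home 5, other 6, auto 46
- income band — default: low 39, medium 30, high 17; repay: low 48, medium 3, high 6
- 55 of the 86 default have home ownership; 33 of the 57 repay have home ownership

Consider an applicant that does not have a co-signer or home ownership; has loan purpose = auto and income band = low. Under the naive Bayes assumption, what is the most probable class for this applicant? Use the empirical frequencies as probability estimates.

repay

default: (86/143) × (10/86) × (52/86) × (39/86) × (31/86) ≈ 0.00691191
repay: (57/143) × (25/57) × (46/57) × (48/57) × (24/57) ≈ 0.0500253
Highest score → repay.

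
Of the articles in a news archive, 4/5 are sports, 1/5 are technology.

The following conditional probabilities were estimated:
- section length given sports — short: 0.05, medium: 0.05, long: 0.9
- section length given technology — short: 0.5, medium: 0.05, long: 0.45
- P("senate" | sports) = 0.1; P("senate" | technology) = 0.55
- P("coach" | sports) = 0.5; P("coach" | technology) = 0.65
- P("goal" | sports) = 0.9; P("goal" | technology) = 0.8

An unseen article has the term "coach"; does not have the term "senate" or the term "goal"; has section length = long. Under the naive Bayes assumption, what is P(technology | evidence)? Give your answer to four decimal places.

sports: 0.8 × 0.9 × (1−0.1) × 0.5 × (1−0.9) = 0.0324
technology: 0.2 × 0.45 × (1−0.55) × 0.65 × (1−0.8) = 0.005265
P(technology | x) = 0.005265 / 0.037665 ≈ 0.1398

0.1398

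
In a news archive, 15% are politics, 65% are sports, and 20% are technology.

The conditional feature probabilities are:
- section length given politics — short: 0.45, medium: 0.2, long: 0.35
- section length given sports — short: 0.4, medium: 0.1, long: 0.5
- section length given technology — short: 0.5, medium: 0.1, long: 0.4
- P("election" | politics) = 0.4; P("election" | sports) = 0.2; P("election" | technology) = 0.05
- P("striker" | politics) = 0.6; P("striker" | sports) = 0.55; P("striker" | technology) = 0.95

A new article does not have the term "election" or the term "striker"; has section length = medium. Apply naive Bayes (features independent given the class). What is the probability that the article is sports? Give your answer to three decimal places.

politics: 0.15 × 0.2 × (1−0.4) × (1−0.6) = 0.0072
sports: 0.65 × 0.1 × (1−0.2) × (1−0.55) = 0.0234
technology: 0.2 × 0.1 × (1−0.05) × (1−0.95) = 0.00095
P(sports | x) = 0.0234 / 0.03155 ≈ 0.742

0.742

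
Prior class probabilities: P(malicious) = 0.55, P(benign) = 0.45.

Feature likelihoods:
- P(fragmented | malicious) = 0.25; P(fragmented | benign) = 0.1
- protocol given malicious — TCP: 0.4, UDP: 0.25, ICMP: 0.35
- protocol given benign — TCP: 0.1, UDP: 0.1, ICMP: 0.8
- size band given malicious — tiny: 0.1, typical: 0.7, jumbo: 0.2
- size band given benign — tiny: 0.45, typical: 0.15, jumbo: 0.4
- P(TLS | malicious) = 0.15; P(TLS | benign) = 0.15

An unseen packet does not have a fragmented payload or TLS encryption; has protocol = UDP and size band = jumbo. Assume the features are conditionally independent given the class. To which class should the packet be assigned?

malicious

malicious: 0.55 × (1−0.25) × 0.25 × 0.2 × (1−0.15) = 0.01753125
benign: 0.45 × (1−0.1) × 0.1 × 0.4 × (1−0.15) = 0.01377
Highest score → malicious.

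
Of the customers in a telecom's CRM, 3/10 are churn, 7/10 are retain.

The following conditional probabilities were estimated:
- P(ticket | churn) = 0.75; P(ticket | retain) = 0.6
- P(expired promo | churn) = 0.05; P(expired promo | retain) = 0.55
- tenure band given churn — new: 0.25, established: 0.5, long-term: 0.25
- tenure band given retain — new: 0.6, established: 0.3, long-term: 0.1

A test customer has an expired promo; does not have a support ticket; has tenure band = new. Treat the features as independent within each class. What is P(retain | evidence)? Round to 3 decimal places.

0.990

churn: 0.3 × (1−0.75) × 0.05 × 0.25 = 0.0009375
retain: 0.7 × (1−0.6) × 0.55 × 0.6 = 0.0924
P(retain | x) = 0.0924 / 0.0933375 ≈ 0.990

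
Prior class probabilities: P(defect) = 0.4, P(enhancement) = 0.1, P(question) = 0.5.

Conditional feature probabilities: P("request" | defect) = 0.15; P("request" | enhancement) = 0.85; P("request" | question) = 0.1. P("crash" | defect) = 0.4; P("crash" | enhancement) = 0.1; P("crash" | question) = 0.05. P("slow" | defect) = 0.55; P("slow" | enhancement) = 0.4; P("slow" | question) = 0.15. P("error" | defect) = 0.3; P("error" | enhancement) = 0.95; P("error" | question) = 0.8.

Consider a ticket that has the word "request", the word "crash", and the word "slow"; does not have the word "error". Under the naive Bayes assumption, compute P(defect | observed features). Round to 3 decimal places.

defect: 0.4 × 0.15 × 0.4 × 0.55 × (1−0.3) = 0.00924
enhancement: 0.1 × 0.85 × 0.1 × 0.4 × (1−0.95) = 0.00017
question: 0.5 × 0.1 × 0.05 × 0.15 × (1−0.8) = 0.000075
P(defect | x) = 0.00924 / 0.009485 ≈ 0.974

0.974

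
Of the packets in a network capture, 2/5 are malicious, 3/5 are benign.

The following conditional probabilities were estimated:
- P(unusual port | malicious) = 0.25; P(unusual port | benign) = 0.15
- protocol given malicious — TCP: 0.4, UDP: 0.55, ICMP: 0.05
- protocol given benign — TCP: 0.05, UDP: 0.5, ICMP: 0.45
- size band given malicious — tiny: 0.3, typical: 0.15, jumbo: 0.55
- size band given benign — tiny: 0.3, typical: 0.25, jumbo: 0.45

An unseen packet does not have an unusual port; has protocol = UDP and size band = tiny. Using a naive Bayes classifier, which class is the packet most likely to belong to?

malicious: 0.4 × (1−0.25) × 0.55 × 0.3 = 0.0495
benign: 0.6 × (1−0.15) × 0.5 × 0.3 = 0.0765
Highest score → benign.

benign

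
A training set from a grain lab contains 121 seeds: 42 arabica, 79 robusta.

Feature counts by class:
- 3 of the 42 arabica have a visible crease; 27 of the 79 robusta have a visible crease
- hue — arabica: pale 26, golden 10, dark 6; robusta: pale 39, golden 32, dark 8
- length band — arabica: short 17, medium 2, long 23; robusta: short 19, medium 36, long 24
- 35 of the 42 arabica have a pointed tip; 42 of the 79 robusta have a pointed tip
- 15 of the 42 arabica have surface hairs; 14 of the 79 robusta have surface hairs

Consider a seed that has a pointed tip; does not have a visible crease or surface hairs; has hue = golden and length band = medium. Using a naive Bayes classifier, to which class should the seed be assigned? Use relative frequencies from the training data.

arabica: (42/121) × (39/42) × (10/42) × (2/42) × (35/42) × (27/42) ≈ 0.00195769
robusta: (79/121) × (52/79) × (32/79) × (36/79) × (42/79) × (65/79) ≈ 0.0346996
Highest score → robusta.

robusta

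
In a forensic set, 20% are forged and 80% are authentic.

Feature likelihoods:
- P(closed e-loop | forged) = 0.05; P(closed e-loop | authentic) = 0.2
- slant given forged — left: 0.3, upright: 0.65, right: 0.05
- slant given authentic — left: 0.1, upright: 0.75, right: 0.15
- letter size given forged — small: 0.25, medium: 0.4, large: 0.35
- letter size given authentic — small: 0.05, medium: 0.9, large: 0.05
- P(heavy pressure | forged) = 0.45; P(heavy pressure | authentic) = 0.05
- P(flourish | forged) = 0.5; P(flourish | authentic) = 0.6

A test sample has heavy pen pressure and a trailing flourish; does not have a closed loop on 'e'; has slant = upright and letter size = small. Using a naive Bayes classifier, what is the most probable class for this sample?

forged

forged: 0.2 × (1−0.05) × 0.65 × 0.25 × 0.45 × 0.5 = 0.006946875
authentic: 0.8 × (1−0.2) × 0.75 × 0.05 × 0.05 × 0.6 = 0.00072
Highest score → forged.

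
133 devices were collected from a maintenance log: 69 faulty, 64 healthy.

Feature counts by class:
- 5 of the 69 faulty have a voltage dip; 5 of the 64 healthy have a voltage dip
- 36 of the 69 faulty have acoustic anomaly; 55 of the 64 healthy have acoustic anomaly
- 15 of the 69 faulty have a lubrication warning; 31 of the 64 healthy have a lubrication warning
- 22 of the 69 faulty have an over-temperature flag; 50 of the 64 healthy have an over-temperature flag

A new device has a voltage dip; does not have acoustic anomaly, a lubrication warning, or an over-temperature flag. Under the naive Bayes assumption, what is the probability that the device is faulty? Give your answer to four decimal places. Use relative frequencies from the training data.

faulty: (69/133) × (5/69) × (33/69) × (54/69) × (47/69) ≈ 0.00958466
healthy: (64/133) × (5/64) × (9/64) × (33/64) × (14/64) ≈ 0.000596297
P(faulty | x) = 0.00958466 / 0.010180957 ≈ 0.9414

0.9414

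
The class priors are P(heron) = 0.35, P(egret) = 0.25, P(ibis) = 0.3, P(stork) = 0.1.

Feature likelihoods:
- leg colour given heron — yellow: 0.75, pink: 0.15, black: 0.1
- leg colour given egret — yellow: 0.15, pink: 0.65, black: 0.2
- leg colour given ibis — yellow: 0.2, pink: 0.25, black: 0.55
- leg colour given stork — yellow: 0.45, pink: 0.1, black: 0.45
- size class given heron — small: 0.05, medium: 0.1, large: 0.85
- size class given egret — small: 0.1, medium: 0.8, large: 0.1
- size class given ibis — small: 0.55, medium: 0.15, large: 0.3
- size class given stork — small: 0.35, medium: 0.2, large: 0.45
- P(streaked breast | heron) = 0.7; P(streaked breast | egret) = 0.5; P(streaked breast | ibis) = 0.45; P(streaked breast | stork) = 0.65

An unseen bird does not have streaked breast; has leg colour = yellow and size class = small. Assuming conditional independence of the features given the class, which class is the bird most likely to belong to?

ibis

heron: 0.35 × 0.75 × 0.05 × (1−0.7) = 0.0039375
egret: 0.25 × 0.15 × 0.1 × (1−0.5) = 0.001875
ibis: 0.3 × 0.2 × 0.55 × (1−0.45) = 0.01815
stork: 0.1 × 0.45 × 0.35 × (1−0.65) = 0.0055125
Highest score → ibis.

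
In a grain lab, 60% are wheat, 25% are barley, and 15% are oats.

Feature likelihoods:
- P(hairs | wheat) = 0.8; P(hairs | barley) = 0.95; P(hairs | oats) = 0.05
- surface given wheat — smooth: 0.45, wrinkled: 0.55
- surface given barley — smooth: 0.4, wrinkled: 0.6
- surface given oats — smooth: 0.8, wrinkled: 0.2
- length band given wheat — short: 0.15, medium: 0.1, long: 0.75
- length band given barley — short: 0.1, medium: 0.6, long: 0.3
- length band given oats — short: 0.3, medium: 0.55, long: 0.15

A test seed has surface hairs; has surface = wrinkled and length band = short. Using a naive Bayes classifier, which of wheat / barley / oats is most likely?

wheat

wheat: 0.6 × 0.8 × 0.55 × 0.15 = 0.0396
barley: 0.25 × 0.95 × 0.6 × 0.1 = 0.01425
oats: 0.15 × 0.05 × 0.2 × 0.3 = 0.00045
Highest score → wheat.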